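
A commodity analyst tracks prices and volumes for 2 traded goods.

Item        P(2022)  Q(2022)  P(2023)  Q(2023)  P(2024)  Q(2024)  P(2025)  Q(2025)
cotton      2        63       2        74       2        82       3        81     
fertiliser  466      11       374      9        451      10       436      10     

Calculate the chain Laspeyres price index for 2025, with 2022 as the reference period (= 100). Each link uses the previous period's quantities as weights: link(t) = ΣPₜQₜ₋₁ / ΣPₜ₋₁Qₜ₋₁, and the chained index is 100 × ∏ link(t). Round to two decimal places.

Link 2022→2023:
ΣP(2023)Q(2022) = 2×63 + 374×11 = 126 + 4114 = 4240
ΣP(2022)Q(2022) = 2×63 + 466×11 = 126 + 5126 = 5252
link = 4240/5252 = 0.807312
Link 2023→2024:
ΣP(2024)Q(2023) = 2×74 + 451×9 = 148 + 4059 = 4207
ΣP(2023)Q(2023) = 2×74 + 374×9 = 148 + 3366 = 3514
link = 4207/3514 = 1.197211
Link 2024→2025:
ΣP(2025)Q(2024) = 3×82 + 436×10 = 246 + 4360 = 4606
ΣP(2024)Q(2024) = 2×82 + 451×10 = 164 + 4510 = 4674
link = 4606/4674 = 0.985451
Chained index = 100 × 0.807312 × 1.197211 × 0.985451 = 95.2461

95.25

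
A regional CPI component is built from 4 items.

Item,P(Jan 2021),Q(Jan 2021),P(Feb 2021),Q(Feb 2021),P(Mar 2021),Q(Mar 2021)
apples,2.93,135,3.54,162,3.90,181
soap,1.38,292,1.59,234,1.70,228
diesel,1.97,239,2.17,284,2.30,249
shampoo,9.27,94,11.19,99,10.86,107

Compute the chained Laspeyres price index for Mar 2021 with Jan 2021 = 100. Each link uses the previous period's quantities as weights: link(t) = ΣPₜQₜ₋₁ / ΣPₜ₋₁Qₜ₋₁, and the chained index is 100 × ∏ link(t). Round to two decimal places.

121.26

Link Jan 2021→Feb 2021:
ΣP(Feb 2021)Q(Jan 2021) = 3.54×135 + 1.59×292 + 2.17×239 + 11.19×94 = 477.9 + 464.28 + 518.63 + 1051.86 = 2512.67
ΣP(Jan 2021)Q(Jan 2021) = 2.93×135 + 1.38×292 + 1.97×239 + 9.27×94 = 395.55 + 402.96 + 470.83 + 871.38 = 2140.72
link = 2512.67/2140.72 = 1.173750
Link Feb 2021→Mar 2021:
ΣP(Mar 2021)Q(Feb 2021) = 3.90×162 + 1.70×234 + 2.30×284 + 10.86×99 = 631.8 + 397.8 + 653.2 + 1075.14 = 2757.94
ΣP(Feb 2021)Q(Feb 2021) = 3.54×162 + 1.59×234 + 2.17×284 + 11.19×99 = 573.48 + 372.06 + 616.28 + 1107.81 = 2669.63
link = 2757.94/2669.63 = 1.033079
Chained index = 100 × 1.173750 × 1.033079 = 121.2577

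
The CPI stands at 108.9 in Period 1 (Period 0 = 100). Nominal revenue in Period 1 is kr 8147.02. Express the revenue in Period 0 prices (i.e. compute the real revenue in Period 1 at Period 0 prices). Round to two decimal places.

7481.19

Real = Nominal ÷ (Index/100) = 8147.02 ÷ (108.9/100)
     = 8147.02 ÷ 1.089 = 7481.1938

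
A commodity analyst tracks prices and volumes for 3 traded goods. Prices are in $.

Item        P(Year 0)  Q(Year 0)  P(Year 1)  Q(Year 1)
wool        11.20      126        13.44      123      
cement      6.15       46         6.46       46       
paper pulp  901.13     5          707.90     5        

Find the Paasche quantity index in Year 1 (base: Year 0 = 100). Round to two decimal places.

99.27

Paasche quantity index uses current-period prices as weights.
ΣP(Year 1)·Q(Year 1) = 13.44×123 + 6.46×46 + 707.90×5 = 1653.12 + 297.16 + 3539.5 = 5489.78
ΣP(Year 1)·Q(Year 0) = 13.44×126 + 6.46×46 + 707.90×5 = 1693.44 + 297.16 + 3539.5 = 5530.1
Index = 5489.78 / 5530.1 × 100 = 99.2709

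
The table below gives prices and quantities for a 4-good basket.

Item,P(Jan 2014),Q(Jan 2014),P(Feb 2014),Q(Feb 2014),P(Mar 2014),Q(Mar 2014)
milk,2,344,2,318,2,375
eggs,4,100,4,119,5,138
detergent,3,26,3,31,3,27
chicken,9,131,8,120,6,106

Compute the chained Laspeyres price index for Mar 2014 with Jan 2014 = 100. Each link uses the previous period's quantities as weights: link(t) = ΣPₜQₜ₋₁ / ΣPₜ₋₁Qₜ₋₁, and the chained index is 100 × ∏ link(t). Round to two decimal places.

Link Jan 2014→Feb 2014:
ΣP(Feb 2014)Q(Jan 2014) = 2×344 + 4×100 + 3×26 + 8×131 = 688 + 400 + 78 + 1048 = 2214
ΣP(Jan 2014)Q(Jan 2014) = 2×344 + 4×100 + 3×26 + 9×131 = 688 + 400 + 78 + 1179 = 2345
link = 2214/2345 = 0.944136
Link Feb 2014→Mar 2014:
ΣP(Mar 2014)Q(Feb 2014) = 2×318 + 5×119 + 3×31 + 6×120 = 636 + 595 + 93 + 720 = 2044
ΣP(Feb 2014)Q(Feb 2014) = 2×318 + 4×119 + 3×31 + 8×120 = 636 + 476 + 93 + 960 = 2165
link = 2044/2165 = 0.944111
Chained index = 100 × 0.944136 × 0.944111 = 89.1369

89.14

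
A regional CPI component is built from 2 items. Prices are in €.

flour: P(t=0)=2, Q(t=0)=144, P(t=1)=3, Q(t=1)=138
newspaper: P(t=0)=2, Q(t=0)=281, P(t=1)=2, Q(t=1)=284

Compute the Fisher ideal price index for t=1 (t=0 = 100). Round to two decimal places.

116.65

Laspeyres component (base-period weights):
ΣP(t=1)Q(t=0) = 3×144 + 2×281 = 432 + 562 = 994
ΣP(t=0)Q(t=0) = 2×144 + 2×281 = 288 + 562 = 850
L = 994 / 850 × 100 = 116.9412
Paasche component (current-period weights):
ΣP(t=1)Q(t=1) = 3×138 + 2×284 = 414 + 568 = 982
ΣP(t=0)Q(t=1) = 2×138 + 2×284 = 276 + 568 = 844
P = 982 / 844 × 100 = 116.3507
Fisher = √(L × P) = √(116.9412 × 116.3507) = 116.6456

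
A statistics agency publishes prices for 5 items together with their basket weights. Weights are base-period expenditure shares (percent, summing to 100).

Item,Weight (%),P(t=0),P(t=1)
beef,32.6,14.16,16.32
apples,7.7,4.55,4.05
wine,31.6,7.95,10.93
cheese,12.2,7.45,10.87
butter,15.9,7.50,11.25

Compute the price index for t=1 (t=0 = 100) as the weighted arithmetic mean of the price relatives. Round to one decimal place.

129.5

beef: 32.6 × (16.32/14.16) = 32.6 × 1.152542 = 37.5729
apples: 7.7 × (4.05/4.55) = 7.7 × 0.890110 = 6.8538
wine: 31.6 × (10.93/7.95) = 31.6 × 1.374843 = 43.4450
cheese: 12.2 × (10.87/7.45) = 12.2 × 1.459060 = 17.8005
butter: 15.9 × (11.25/7.50) = 15.9 × 1.500000 = 23.8500
Index = Σ wᵢ·(p₁ᵢ/p₀ᵢ) = 37.5729 + 6.8538 + 43.4450 + 17.8005 + 23.8500 = 129.5223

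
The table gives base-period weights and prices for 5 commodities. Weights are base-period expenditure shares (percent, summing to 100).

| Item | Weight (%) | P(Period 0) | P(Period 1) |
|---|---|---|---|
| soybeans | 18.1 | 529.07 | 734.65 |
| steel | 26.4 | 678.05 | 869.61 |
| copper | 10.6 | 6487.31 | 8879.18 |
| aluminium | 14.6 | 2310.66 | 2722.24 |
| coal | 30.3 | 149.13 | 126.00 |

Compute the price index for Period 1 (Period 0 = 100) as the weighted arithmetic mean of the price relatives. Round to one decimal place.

soybeans: 18.1 × (734.65/529.07) = 18.1 × 1.388569 = 25.1331
steel: 26.4 × (869.61/678.05) = 26.4 × 1.282516 = 33.8584
copper: 10.6 × (8879.18/6487.31) = 10.6 × 1.368700 = 14.5082
aluminium: 14.6 × (2722.24/2310.66) = 14.6 × 1.178122 = 17.2006
coal: 30.3 × (126.00/149.13) = 30.3 × 0.844900 = 25.6005
Index = Σ wᵢ·(p₁ᵢ/p₀ᵢ) = 25.1331 + 33.8584 + 14.5082 + 17.2006 + 25.6005 = 116.3008

116.3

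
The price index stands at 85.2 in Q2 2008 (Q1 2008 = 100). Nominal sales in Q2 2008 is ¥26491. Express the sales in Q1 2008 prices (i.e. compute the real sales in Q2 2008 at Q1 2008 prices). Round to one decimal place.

31092.7

Real = Nominal ÷ (Index/100) = 26491 ÷ (85.2/100)
     = 26491 ÷ 0.852 = 31092.7230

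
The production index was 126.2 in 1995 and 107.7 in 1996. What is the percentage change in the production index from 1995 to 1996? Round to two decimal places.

Change = (107.7 − 126.2) / 126.2 × 100
       = -18.5 / 126.2 × 100 = -14.6593%

-14.66%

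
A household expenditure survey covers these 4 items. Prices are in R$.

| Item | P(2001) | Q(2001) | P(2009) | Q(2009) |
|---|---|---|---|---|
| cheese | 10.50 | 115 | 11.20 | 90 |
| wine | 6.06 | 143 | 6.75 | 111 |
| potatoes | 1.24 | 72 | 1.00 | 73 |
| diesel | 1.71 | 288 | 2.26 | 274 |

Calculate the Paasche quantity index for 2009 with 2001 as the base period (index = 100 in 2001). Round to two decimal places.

82.30

Paasche quantity index uses current-period prices as weights.
ΣP(2009)·Q(2009) = 11.20×90 + 6.75×111 + 1.00×73 + 2.26×274 = 1008 + 749.25 + 73 + 619.24 = 2449.49
ΣP(2009)·Q(2001) = 11.20×115 + 6.75×143 + 1.00×72 + 2.26×288 = 1288 + 965.25 + 72 + 650.88 = 2976.13
Index = 2449.49 / 2976.13 × 100 = 82.3045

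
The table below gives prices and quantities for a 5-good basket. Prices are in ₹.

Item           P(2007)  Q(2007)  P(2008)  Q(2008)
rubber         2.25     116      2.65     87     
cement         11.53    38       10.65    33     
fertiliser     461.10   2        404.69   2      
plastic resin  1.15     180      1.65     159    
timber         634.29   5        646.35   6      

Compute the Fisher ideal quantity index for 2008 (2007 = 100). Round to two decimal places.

Laspeyres component (base-period weights):
ΣP(2007)Q(2008) = 2.25×87 + 11.53×33 + 461.10×2 + 1.15×159 + 634.29×6 = 195.75 + 380.49 + 922.2 + 182.85 + 3805.74 = 5487.03
ΣP(2007)Q(2007) = 2.25×116 + 11.53×38 + 461.10×2 + 1.15×180 + 634.29×5 = 261 + 438.14 + 922.2 + 207 + 3171.45 = 4999.79
L = 5487.03 / 4999.79 × 100 = 109.7452
Paasche component (current-period weights):
ΣP(2008)Q(2008) = 2.65×87 + 10.65×33 + 404.69×2 + 1.65×159 + 646.35×6 = 230.55 + 351.45 + 809.38 + 262.35 + 3878.1 = 5531.83
ΣP(2008)Q(2007) = 2.65×116 + 10.65×38 + 404.69×2 + 1.65×180 + 646.35×5 = 307.4 + 404.7 + 809.38 + 297 + 3231.75 = 5050.23
P = 5531.83 / 5050.23 × 100 = 109.5362
Fisher = √(L × P) = √(109.7452 × 109.5362) = 109.6407

109.64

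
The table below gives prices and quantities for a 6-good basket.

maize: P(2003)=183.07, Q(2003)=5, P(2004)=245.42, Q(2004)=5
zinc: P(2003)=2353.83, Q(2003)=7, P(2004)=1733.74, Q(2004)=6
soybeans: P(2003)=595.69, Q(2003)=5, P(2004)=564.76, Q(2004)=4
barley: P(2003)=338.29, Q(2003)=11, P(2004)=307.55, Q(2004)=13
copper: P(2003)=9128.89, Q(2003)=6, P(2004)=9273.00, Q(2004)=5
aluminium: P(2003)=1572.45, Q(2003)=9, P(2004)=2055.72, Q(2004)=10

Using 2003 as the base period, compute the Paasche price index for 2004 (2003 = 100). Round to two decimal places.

Paasche price index uses current-period quantities as weights.
ΣP(2004)·Q(2004) = 245.42×5 + 1733.74×6 + 564.76×4 + 307.55×13 + 9273.00×5 + 2055.72×10 = 1227.1 + 10402.44 + 2259.04 + 3998.15 + 46365 + 20557.2 = 84808.93
ΣP(2003)·Q(2004) = 183.07×5 + 2353.83×6 + 595.69×4 + 338.29×13 + 9128.89×5 + 1572.45×10 = 915.35 + 14122.98 + 2382.76 + 4397.77 + 45644.45 + 15724.5 = 83187.81
Index = 84808.93 / 83187.81 × 100 = 101.9487

101.95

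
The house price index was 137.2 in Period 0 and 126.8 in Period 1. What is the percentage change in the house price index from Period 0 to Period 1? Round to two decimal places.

-7.58%

Change = (126.8 − 137.2) / 137.2 × 100
       = -10.4 / 137.2 × 100 = -7.5802%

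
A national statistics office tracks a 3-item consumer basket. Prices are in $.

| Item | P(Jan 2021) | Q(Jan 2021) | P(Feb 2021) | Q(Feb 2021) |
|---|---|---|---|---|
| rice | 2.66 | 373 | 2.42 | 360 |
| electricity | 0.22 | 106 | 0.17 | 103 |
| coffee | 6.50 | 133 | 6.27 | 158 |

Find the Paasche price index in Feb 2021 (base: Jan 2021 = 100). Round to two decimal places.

93.63

Paasche price index uses current-period quantities as weights.
ΣP(Feb 2021)·Q(Feb 2021) = 2.42×360 + 0.17×103 + 6.27×158 = 871.2 + 17.51 + 990.66 = 1879.37
ΣP(Jan 2021)·Q(Feb 2021) = 2.66×360 + 0.22×103 + 6.50×158 = 957.6 + 22.66 + 1027 = 2007.26
Index = 1879.37 / 2007.26 × 100 = 93.6286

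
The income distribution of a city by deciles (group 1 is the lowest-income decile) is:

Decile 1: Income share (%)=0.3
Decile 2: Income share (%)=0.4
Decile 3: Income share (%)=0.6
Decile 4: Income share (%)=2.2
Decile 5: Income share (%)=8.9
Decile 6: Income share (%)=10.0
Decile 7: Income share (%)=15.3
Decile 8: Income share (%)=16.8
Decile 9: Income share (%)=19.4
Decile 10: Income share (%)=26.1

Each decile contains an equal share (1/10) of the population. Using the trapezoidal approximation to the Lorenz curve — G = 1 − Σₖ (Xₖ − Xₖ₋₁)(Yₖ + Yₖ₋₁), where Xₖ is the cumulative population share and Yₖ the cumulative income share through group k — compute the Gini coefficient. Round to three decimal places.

Cumulative income shares Yₖ: 0.0030, 0.0070, 0.0130, 0.0350, 0.1240, 0.2240, 0.3770, 0.5450, 0.7390, 1.0000
Σ (Xₖ−Xₖ₋₁)(Yₖ+Yₖ₋₁) = (1/10)(0.0030+0.0000) + (1/10)(0.0070+0.0030) + (1/10)(0.0130+0.0070) + (1/10)(0.0350+0.0130) + (1/10)(0.1240+0.0350) + (1/10)(0.2240+0.1240) + (1/10)(0.3770+0.2240) + (1/10)(0.5450+0.3770) + (1/10)(0.7390+0.5450) + (1/10)(1.0000+0.7390)
  = 0.0003 + 0.0010 + 0.0020 + 0.0048 + 0.0159 + 0.0348 + 0.0601 + 0.0922 + 0.1284 + 0.1739 = 0.5134
G = 1 − 0.5134 = 0.4866

0.487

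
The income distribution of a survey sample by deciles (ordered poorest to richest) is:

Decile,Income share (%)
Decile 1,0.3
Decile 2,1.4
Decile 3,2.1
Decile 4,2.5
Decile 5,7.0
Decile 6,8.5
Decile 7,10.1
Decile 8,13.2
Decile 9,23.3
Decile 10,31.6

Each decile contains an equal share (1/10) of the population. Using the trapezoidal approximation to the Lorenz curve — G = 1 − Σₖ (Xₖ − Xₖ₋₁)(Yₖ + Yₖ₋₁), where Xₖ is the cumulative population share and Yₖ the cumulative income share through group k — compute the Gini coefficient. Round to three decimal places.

Cumulative income shares Yₖ: 0.0030, 0.0170, 0.0380, 0.0630, 0.1330, 0.2180, 0.3190, 0.4510, 0.6840, 1.0000
Σ (Xₖ−Xₖ₋₁)(Yₖ+Yₖ₋₁) = (1/10)(0.0030+0.0000) + (1/10)(0.0170+0.0030) + (1/10)(0.0380+0.0170) + (1/10)(0.0630+0.0380) + (1/10)(0.1330+0.0630) + (1/10)(0.2180+0.1330) + (1/10)(0.3190+0.2180) + (1/10)(0.4510+0.3190) + (1/10)(0.6840+0.4510) + (1/10)(1.0000+0.6840)
  = 0.0003 + 0.0020 + 0.0055 + 0.0101 + 0.0196 + 0.0351 + 0.0537 + 0.0770 + 0.1135 + 0.1684 = 0.4852
G = 1 − 0.4852 = 0.5148

0.515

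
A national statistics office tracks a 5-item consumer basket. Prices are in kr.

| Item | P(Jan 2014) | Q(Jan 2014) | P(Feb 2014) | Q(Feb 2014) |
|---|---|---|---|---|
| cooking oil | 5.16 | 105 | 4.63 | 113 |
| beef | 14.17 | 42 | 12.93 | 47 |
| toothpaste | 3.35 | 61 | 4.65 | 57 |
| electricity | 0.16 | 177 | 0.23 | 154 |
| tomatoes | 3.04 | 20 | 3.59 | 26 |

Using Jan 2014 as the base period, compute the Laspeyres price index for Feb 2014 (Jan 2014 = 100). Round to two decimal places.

99.65

Laspeyres price index uses base-period quantities as weights.
ΣP(Feb 2014)·Q(Jan 2014) = 4.63×105 + 12.93×42 + 4.65×61 + 0.23×177 + 3.59×20 = 486.15 + 543.06 + 283.65 + 40.71 + 71.8 = 1425.37
ΣP(Jan 2014)·Q(Jan 2014) = 5.16×105 + 14.17×42 + 3.35×61 + 0.16×177 + 3.04×20 = 541.8 + 595.14 + 204.35 + 28.32 + 60.8 = 1430.41
Index = 1425.37 / 1430.41 × 100 = 99.6477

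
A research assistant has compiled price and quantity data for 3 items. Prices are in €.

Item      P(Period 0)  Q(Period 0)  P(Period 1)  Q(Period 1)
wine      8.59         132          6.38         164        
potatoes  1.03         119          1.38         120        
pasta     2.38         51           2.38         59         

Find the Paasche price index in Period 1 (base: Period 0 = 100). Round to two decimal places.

Paasche price index uses current-period quantities as weights.
ΣP(Period 1)·Q(Period 1) = 6.38×164 + 1.38×120 + 2.38×59 = 1046.32 + 165.6 + 140.42 = 1352.34
ΣP(Period 0)·Q(Period 1) = 8.59×164 + 1.03×120 + 2.38×59 = 1408.76 + 123.6 + 140.42 = 1672.78
Index = 1352.34 / 1672.78 × 100 = 80.8439

80.84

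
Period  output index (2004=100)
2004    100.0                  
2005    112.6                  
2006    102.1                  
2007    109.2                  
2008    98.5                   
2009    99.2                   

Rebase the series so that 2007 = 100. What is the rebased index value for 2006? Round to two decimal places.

Rebased(2006) = 102.1 / 109.2 × 100 = 93.4982

93.50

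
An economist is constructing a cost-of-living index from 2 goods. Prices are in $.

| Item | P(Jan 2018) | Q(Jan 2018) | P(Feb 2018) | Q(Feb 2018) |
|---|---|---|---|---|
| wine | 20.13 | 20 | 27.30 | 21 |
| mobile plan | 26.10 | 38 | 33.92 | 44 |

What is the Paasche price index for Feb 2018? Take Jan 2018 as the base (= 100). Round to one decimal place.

131.5

Paasche price index uses current-period quantities as weights.
ΣP(Feb 2018)·Q(Feb 2018) = 27.30×21 + 33.92×44 = 573.3 + 1492.48 = 2065.78
ΣP(Jan 2018)·Q(Feb 2018) = 20.13×21 + 26.10×44 = 422.73 + 1148.4 = 1571.13
Index = 2065.78 / 1571.13 × 100 = 131.4837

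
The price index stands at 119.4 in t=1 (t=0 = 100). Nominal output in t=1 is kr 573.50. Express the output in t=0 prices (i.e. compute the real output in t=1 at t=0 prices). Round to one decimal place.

480.3

Real = Nominal ÷ (Index/100) = 573.50 ÷ (119.4/100)
     = 573.50 ÷ 1.194 = 480.3183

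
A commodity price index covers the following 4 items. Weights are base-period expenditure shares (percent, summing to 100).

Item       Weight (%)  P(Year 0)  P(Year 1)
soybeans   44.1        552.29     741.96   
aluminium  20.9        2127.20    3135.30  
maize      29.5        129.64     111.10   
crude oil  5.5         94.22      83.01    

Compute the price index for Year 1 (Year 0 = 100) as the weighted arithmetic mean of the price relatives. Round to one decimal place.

soybeans: 44.1 × (741.96/552.29) = 44.1 × 1.343425 = 59.2450
aluminium: 20.9 × (3135.30/2127.20) = 20.9 × 1.473909 = 30.8047
maize: 29.5 × (111.10/129.64) = 29.5 × 0.856989 = 25.2812
crude oil: 5.5 × (83.01/94.22) = 5.5 × 0.881023 = 4.8456
Index = Σ wᵢ·(p₁ᵢ/p₀ᵢ) = 59.2450 + 30.8047 + 25.2812 + 4.8456 = 120.1765

120.2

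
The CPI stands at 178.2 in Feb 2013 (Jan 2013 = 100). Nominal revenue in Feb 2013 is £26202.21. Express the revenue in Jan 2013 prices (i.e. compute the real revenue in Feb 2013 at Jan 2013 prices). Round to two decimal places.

Real = Nominal ÷ (Index/100) = 26202.21 ÷ (178.2/100)
     = 26202.21 ÷ 1.782 = 14703.8215

14703.82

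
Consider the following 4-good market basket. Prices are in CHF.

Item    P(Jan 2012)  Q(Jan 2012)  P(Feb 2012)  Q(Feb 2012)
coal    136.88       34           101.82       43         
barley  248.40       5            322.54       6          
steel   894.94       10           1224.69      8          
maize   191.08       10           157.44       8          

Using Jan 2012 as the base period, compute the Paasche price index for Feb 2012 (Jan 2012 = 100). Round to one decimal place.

108.1

Paasche price index uses current-period quantities as weights.
ΣP(Feb 2012)·Q(Feb 2012) = 101.82×43 + 322.54×6 + 1224.69×8 + 157.44×8 = 4378.26 + 1935.24 + 9797.52 + 1259.52 = 17370.54
ΣP(Jan 2012)·Q(Feb 2012) = 136.88×43 + 248.40×6 + 894.94×8 + 191.08×8 = 5885.84 + 1490.4 + 7159.52 + 1528.64 = 16064.4
Index = 17370.54 / 16064.4 × 100 = 108.1306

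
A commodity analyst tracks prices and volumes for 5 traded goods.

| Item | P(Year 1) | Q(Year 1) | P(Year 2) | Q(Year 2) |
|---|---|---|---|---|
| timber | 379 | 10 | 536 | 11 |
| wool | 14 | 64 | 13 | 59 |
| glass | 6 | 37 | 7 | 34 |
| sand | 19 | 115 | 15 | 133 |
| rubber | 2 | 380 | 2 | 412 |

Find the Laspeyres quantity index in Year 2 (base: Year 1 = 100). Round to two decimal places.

108.88

Laspeyres quantity index uses base-period prices as weights.
ΣP(Year 1)·Q(Year 2) = 379×11 + 14×59 + 6×34 + 19×133 + 2×412 = 4169 + 826 + 204 + 2527 + 824 = 8550
ΣP(Year 1)·Q(Year 1) = 379×10 + 14×64 + 6×37 + 19×115 + 2×380 = 3790 + 896 + 222 + 2185 + 760 = 7853
Index = 8550 / 7853 × 100 = 108.8756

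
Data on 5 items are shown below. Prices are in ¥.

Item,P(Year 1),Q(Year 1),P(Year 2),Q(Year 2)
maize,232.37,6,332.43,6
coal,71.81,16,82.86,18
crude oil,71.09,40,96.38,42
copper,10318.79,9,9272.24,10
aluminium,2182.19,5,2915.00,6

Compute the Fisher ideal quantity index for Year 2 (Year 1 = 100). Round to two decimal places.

Laspeyres component (base-period weights):
ΣP(Year 1)Q(Year 2) = 232.37×6 + 71.81×18 + 71.09×42 + 10318.79×10 + 2182.19×6 = 1394.22 + 1292.58 + 2985.78 + 103187.9 + 13093.14 = 121953.62
ΣP(Year 1)Q(Year 1) = 232.37×6 + 71.81×16 + 71.09×40 + 10318.79×9 + 2182.19×5 = 1394.22 + 1148.96 + 2843.6 + 92869.11 + 10910.95 = 109166.84
L = 121953.62 / 109166.84 × 100 = 111.7131
Paasche component (current-period weights):
ΣP(Year 2)Q(Year 2) = 332.43×6 + 82.86×18 + 96.38×42 + 9272.24×10 + 2915.00×6 = 1994.58 + 1491.48 + 4047.96 + 92722.4 + 17490 = 117746.42
ΣP(Year 2)Q(Year 1) = 332.43×6 + 82.86×16 + 96.38×40 + 9272.24×9 + 2915.00×5 = 1994.58 + 1325.76 + 3855.2 + 83450.16 + 14575 = 105200.7
P = 117746.42 / 105200.7 × 100 = 111.9255
Fisher = √(L × P) = √(111.7131 × 111.9255) = 111.8192

111.82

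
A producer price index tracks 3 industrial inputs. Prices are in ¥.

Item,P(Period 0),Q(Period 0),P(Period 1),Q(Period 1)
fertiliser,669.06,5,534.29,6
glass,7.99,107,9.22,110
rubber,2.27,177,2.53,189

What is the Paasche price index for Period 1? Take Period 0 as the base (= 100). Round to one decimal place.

Paasche price index uses current-period quantities as weights.
ΣP(Period 1)·Q(Period 1) = 534.29×6 + 9.22×110 + 2.53×189 = 3205.74 + 1014.2 + 478.17 = 4698.11
ΣP(Period 0)·Q(Period 1) = 669.06×6 + 7.99×110 + 2.27×189 = 4014.36 + 878.9 + 429.03 = 5322.29
Index = 4698.11 / 5322.29 × 100 = 88.2723

88.3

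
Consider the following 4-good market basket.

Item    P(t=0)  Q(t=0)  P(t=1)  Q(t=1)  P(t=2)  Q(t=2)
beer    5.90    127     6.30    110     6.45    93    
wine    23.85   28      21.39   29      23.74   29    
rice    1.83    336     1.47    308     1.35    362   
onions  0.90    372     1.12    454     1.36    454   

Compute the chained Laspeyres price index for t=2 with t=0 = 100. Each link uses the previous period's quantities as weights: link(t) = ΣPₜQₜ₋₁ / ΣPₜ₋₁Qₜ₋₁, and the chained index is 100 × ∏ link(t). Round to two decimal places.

104.30

Link t=0→t=1:
ΣP(t=1)Q(t=0) = 6.30×127 + 21.39×28 + 1.47×336 + 1.12×372 = 800.1 + 598.92 + 493.92 + 416.64 = 2309.58
ΣP(t=0)Q(t=0) = 5.90×127 + 23.85×28 + 1.83×336 + 0.90×372 = 749.3 + 667.8 + 614.88 + 334.8 = 2366.78
link = 2309.58/2366.78 = 0.975832
Link t=1→t=2:
ΣP(t=2)Q(t=1) = 6.45×110 + 23.74×29 + 1.35×308 + 1.36×454 = 709.5 + 688.46 + 415.8 + 617.44 = 2431.2
ΣP(t=1)Q(t=1) = 6.30×110 + 21.39×29 + 1.47×308 + 1.12×454 = 693 + 620.31 + 452.76 + 508.48 = 2274.55
link = 2431.2/2274.55 = 1.068871
Chained index = 100 × 0.975832 × 1.068871 = 104.3038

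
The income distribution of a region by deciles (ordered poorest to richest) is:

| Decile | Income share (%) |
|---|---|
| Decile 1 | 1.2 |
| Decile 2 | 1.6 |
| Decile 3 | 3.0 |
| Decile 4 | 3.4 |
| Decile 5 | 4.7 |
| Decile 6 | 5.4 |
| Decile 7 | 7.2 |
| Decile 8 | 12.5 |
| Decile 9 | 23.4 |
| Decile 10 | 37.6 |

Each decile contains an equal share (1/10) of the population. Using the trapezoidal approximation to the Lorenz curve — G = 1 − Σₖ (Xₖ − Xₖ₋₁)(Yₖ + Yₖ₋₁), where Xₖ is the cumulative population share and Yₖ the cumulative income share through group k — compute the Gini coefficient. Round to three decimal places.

0.540

Cumulative income shares Yₖ: 0.0120, 0.0280, 0.0580, 0.0920, 0.1390, 0.1930, 0.2650, 0.3900, 0.6240, 1.0000
Σ (Xₖ−Xₖ₋₁)(Yₖ+Yₖ₋₁) = (1/10)(0.0120+0.0000) + (1/10)(0.0280+0.0120) + (1/10)(0.0580+0.0280) + (1/10)(0.0920+0.0580) + (1/10)(0.1390+0.0920) + (1/10)(0.1930+0.1390) + (1/10)(0.2650+0.1930) + (1/10)(0.3900+0.2650) + (1/10)(0.6240+0.3900) + (1/10)(1.0000+0.6240)
  = 0.0012 + 0.0040 + 0.0086 + 0.0150 + 0.0231 + 0.0332 + 0.0458 + 0.0655 + 0.1014 + 0.1624 = 0.4602
G = 1 − 0.4602 = 0.5398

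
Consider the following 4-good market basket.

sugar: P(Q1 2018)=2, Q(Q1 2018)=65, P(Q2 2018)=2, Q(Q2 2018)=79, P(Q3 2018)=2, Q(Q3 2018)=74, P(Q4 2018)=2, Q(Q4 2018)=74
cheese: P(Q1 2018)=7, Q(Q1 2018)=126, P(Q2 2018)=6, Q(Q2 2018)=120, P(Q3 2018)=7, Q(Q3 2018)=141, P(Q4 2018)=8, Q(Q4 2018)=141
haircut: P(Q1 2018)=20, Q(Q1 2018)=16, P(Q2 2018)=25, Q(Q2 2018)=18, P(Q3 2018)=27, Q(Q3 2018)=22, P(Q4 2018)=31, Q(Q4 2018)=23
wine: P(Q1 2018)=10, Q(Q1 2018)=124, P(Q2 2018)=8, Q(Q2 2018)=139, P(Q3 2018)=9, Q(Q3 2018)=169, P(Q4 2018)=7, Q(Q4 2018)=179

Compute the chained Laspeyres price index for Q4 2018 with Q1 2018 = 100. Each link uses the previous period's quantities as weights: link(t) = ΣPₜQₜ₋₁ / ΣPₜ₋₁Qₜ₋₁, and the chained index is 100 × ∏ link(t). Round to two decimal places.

95.95

Link Q1 2018→Q2 2018:
ΣP(Q2 2018)Q(Q1 2018) = 2×65 + 6×126 + 25×16 + 8×124 = 130 + 756 + 400 + 992 = 2278
ΣP(Q1 2018)Q(Q1 2018) = 2×65 + 7×126 + 20×16 + 10×124 = 130 + 882 + 320 + 1240 = 2572
link = 2278/2572 = 0.885692
Link Q2 2018→Q3 2018:
ΣP(Q3 2018)Q(Q2 2018) = 2×79 + 7×120 + 27×18 + 9×139 = 158 + 840 + 486 + 1251 = 2735
ΣP(Q2 2018)Q(Q2 2018) = 2×79 + 6×120 + 25×18 + 8×139 = 158 + 720 + 450 + 1112 = 2440
link = 2735/2440 = 1.120902
Link Q3 2018→Q4 2018:
ΣP(Q4 2018)Q(Q3 2018) = 2×74 + 8×141 + 31×22 + 7×169 = 148 + 1128 + 682 + 1183 = 3141
ΣP(Q3 2018)Q(Q3 2018) = 2×74 + 7×141 + 27×22 + 9×169 = 148 + 987 + 594 + 1521 = 3250
link = 3141/3250 = 0.966462
Chained index = 100 × 0.885692 × 1.120902 × 0.966462 = 95.9478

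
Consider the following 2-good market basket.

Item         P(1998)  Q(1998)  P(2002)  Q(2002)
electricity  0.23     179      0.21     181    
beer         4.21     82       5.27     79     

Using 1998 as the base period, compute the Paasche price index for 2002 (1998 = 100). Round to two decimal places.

Paasche price index uses current-period quantities as weights.
ΣP(2002)·Q(2002) = 0.21×181 + 5.27×79 = 38.01 + 416.33 = 454.34
ΣP(1998)·Q(2002) = 0.23×181 + 4.21×79 = 41.63 + 332.59 = 374.22
Index = 454.34 / 374.22 × 100 = 121.4099

121.41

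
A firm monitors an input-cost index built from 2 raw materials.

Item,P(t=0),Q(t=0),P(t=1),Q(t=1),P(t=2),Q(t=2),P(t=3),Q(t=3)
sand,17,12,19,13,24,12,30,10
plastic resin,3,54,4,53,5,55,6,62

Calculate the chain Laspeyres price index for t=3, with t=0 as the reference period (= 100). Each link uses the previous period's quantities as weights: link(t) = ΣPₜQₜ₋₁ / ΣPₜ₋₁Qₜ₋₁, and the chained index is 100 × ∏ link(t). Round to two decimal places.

Link t=0→t=1:
ΣP(t=1)Q(t=0) = 19×12 + 4×54 = 228 + 216 = 444
ΣP(t=0)Q(t=0) = 17×12 + 3×54 = 204 + 162 = 366
link = 444/366 = 1.213115
Link t=1→t=2:
ΣP(t=2)Q(t=1) = 24×13 + 5×53 = 312 + 265 = 577
ΣP(t=1)Q(t=1) = 19×13 + 4×53 = 247 + 212 = 459
link = 577/459 = 1.257081
Link t=2→t=3:
ΣP(t=3)Q(t=2) = 30×12 + 6×55 = 360 + 330 = 690
ΣP(t=2)Q(t=2) = 24×12 + 5×55 = 288 + 275 = 563
link = 690/563 = 1.225577
Chained index = 100 × 1.213115 × 1.257081 × 1.225577 = 186.8985

186.90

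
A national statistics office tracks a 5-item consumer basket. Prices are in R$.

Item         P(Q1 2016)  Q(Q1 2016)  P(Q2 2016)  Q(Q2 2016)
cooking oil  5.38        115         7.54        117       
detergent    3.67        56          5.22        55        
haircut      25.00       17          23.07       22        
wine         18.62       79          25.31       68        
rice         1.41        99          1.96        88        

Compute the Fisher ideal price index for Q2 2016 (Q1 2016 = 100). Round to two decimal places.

129.89

Laspeyres component (base-period weights):
ΣP(Q2 2016)Q(Q1 2016) = 7.54×115 + 5.22×56 + 23.07×17 + 25.31×79 + 1.96×99 = 867.1 + 292.32 + 392.19 + 1999.49 + 194.04 = 3745.14
ΣP(Q1 2016)Q(Q1 2016) = 5.38×115 + 3.67×56 + 25.00×17 + 18.62×79 + 1.41×99 = 618.7 + 205.52 + 425 + 1470.98 + 139.59 = 2859.79
L = 3745.14 / 2859.79 × 100 = 130.9586
Paasche component (current-period weights):
ΣP(Q2 2016)Q(Q2 2016) = 7.54×117 + 5.22×55 + 23.07×22 + 25.31×68 + 1.96×88 = 882.18 + 287.1 + 507.54 + 1721.08 + 172.48 = 3570.38
ΣP(Q1 2016)Q(Q2 2016) = 5.38×117 + 3.67×55 + 25.00×22 + 18.62×68 + 1.41×88 = 629.46 + 201.85 + 550 + 1266.16 + 124.08 = 2771.55
P = 3570.38 / 2771.55 × 100 = 128.8225
Fisher = √(L × P) = √(130.9586 × 128.8225) = 129.8861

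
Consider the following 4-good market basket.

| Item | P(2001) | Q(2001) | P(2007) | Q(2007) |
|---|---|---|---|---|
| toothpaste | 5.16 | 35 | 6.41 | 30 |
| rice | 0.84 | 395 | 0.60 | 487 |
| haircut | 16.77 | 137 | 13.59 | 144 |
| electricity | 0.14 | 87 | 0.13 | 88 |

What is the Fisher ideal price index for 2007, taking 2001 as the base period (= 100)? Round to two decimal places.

82.36

Laspeyres component (base-period weights):
ΣP(2007)Q(2001) = 6.41×35 + 0.60×395 + 13.59×137 + 0.13×87 = 224.35 + 237 + 1861.83 + 11.31 = 2334.49
ΣP(2001)Q(2001) = 5.16×35 + 0.84×395 + 16.77×137 + 0.14×87 = 180.6 + 331.8 + 2297.49 + 12.18 = 2822.07
L = 2334.49 / 2822.07 × 100 = 82.7226
Paasche component (current-period weights):
ΣP(2007)Q(2007) = 6.41×30 + 0.60×487 + 13.59×144 + 0.13×88 = 192.3 + 292.2 + 1956.96 + 11.44 = 2452.9
ΣP(2001)Q(2007) = 5.16×30 + 0.84×487 + 16.77×144 + 0.14×88 = 154.8 + 409.08 + 2414.88 + 12.32 = 2991.08
P = 2452.9 / 2991.08 × 100 = 82.0072
Fisher = √(L × P) = √(82.7226 × 82.0072) = 82.3641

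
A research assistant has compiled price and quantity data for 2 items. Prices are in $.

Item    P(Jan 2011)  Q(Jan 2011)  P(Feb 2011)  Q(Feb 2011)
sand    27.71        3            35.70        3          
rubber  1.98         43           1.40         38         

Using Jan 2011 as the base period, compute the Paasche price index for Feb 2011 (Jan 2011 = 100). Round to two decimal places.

101.22

Paasche price index uses current-period quantities as weights.
ΣP(Feb 2011)·Q(Feb 2011) = 35.70×3 + 1.40×38 = 107.1 + 53.2 = 160.3
ΣP(Jan 2011)·Q(Feb 2011) = 27.71×3 + 1.98×38 = 83.13 + 75.24 = 158.37
Index = 160.3 / 158.37 × 100 = 101.2187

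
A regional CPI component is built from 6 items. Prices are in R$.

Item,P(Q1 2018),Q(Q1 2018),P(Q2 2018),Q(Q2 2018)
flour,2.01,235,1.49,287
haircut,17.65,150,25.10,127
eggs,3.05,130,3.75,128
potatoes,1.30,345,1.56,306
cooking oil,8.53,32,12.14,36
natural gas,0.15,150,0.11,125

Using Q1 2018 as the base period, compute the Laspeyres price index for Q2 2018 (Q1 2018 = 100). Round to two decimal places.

Laspeyres price index uses base-period quantities as weights.
ΣP(Q2 2018)·Q(Q1 2018) = 1.49×235 + 25.10×150 + 3.75×130 + 1.56×345 + 12.14×32 + 0.11×150 = 350.15 + 3765 + 487.5 + 538.2 + 388.48 + 16.5 = 5545.83
ΣP(Q1 2018)·Q(Q1 2018) = 2.01×235 + 17.65×150 + 3.05×130 + 1.30×345 + 8.53×32 + 0.15×150 = 472.35 + 2647.5 + 396.5 + 448.5 + 272.96 + 22.5 = 4260.31
Index = 5545.83 / 4260.31 × 100 = 130.1743

130.17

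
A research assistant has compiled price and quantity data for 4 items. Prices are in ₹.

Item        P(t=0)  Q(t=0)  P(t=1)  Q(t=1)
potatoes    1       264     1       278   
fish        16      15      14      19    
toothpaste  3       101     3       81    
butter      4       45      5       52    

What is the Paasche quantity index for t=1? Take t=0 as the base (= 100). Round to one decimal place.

Paasche quantity index uses current-period prices as weights.
ΣP(t=1)·Q(t=1) = 1×278 + 14×19 + 3×81 + 5×52 = 278 + 266 + 243 + 260 = 1047
ΣP(t=1)·Q(t=0) = 1×264 + 14×15 + 3×101 + 5×45 = 264 + 210 + 303 + 225 = 1002
Index = 1047 / 1002 × 100 = 104.4910

104.5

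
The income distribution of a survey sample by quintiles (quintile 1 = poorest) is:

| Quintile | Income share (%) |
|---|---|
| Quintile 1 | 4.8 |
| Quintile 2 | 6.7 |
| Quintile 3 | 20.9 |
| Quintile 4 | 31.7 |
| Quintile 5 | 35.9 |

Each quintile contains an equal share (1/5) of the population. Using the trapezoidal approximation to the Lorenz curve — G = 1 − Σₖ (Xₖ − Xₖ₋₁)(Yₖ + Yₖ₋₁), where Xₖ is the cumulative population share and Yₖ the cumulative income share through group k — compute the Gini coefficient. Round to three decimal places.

Cumulative income shares Yₖ: 0.0480, 0.1150, 0.3240, 0.6410, 1.0000
Σ (Xₖ−Xₖ₋₁)(Yₖ+Yₖ₋₁) = (1/5)(0.0480+0.0000) + (1/5)(0.1150+0.0480) + (1/5)(0.3240+0.1150) + (1/5)(0.6410+0.3240) + (1/5)(1.0000+0.6410)
  = 0.0096 + 0.0326 + 0.0878 + 0.1930 + 0.3282 = 0.6512
G = 1 − 0.6512 = 0.3488

0.349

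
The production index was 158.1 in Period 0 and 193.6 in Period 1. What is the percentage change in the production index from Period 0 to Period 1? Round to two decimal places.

Change = (193.6 − 158.1) / 158.1 × 100
       = 35.5 / 158.1 × 100 = 22.4541%

22.45%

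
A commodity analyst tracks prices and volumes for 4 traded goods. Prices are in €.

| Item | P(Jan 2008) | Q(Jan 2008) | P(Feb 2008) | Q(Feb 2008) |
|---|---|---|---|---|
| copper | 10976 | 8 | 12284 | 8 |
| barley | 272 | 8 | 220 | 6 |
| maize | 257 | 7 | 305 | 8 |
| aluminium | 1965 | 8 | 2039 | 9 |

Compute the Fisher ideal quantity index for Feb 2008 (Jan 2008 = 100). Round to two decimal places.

101.58

Laspeyres component (base-period weights):
ΣP(Jan 2008)Q(Feb 2008) = 10976×8 + 272×6 + 257×8 + 1965×9 = 87808 + 1632 + 2056 + 17685 = 109181
ΣP(Jan 2008)Q(Jan 2008) = 10976×8 + 272×8 + 257×7 + 1965×8 = 87808 + 2176 + 1799 + 15720 = 107503
L = 109181 / 107503 × 100 = 101.5609
Paasche component (current-period weights):
ΣP(Feb 2008)Q(Feb 2008) = 12284×8 + 220×6 + 305×8 + 2039×9 = 98272 + 1320 + 2440 + 18351 = 120383
ΣP(Feb 2008)Q(Jan 2008) = 12284×8 + 220×8 + 305×7 + 2039×8 = 98272 + 1760 + 2135 + 16312 = 118479
P = 120383 / 118479 × 100 = 101.6070
Fisher = √(L × P) = √(101.5609 × 101.6070) = 101.5840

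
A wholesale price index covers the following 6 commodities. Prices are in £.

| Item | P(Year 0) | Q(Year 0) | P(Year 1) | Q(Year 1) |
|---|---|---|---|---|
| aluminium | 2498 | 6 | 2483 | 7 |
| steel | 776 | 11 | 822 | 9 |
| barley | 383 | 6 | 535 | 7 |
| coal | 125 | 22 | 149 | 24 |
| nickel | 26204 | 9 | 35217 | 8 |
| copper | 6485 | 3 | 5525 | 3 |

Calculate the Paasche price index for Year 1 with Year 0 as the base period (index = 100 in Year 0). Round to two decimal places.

Paasche price index uses current-period quantities as weights.
ΣP(Year 1)·Q(Year 1) = 2483×7 + 822×9 + 535×7 + 149×24 + 35217×8 + 5525×3 = 17381 + 7398 + 3745 + 3576 + 281736 + 16575 = 330411
ΣP(Year 0)·Q(Year 1) = 2498×7 + 776×9 + 383×7 + 125×24 + 26204×8 + 6485×3 = 17486 + 6984 + 2681 + 3000 + 209632 + 19455 = 259238
Index = 330411 / 259238 × 100 = 127.4547

127.45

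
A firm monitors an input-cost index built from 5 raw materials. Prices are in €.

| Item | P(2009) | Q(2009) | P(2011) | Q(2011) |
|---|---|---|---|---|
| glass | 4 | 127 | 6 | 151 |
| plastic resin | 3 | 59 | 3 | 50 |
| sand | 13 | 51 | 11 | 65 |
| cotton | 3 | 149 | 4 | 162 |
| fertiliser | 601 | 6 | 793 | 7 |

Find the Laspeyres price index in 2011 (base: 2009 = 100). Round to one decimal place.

Laspeyres price index uses base-period quantities as weights.
ΣP(2011)·Q(2009) = 6×127 + 3×59 + 11×51 + 4×149 + 793×6 = 762 + 177 + 561 + 596 + 4758 = 6854
ΣP(2009)·Q(2009) = 4×127 + 3×59 + 13×51 + 3×149 + 601×6 = 508 + 177 + 663 + 447 + 3606 = 5401
Index = 6854 / 5401 × 100 = 126.9024

126.9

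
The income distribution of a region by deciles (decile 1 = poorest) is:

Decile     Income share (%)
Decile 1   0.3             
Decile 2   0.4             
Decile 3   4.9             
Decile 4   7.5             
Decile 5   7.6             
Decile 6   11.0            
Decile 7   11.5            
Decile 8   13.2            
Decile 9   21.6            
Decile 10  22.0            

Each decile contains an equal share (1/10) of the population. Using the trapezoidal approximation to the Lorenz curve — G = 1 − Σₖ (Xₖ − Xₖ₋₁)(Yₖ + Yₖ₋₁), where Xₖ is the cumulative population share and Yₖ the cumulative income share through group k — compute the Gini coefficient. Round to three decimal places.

Cumulative income shares Yₖ: 0.0030, 0.0070, 0.0560, 0.1310, 0.2070, 0.3170, 0.4320, 0.5640, 0.7800, 1.0000
Σ (Xₖ−Xₖ₋₁)(Yₖ+Yₖ₋₁) = (1/10)(0.0030+0.0000) + (1/10)(0.0070+0.0030) + (1/10)(0.0560+0.0070) + (1/10)(0.1310+0.0560) + (1/10)(0.2070+0.1310) + (1/10)(0.3170+0.2070) + (1/10)(0.4320+0.3170) + (1/10)(0.5640+0.4320) + (1/10)(0.7800+0.5640) + (1/10)(1.0000+0.7800)
  = 0.0003 + 0.0010 + 0.0063 + 0.0187 + 0.0338 + 0.0524 + 0.0749 + 0.0996 + 0.1344 + 0.1780 = 0.5994
G = 1 − 0.5994 = 0.4006

0.401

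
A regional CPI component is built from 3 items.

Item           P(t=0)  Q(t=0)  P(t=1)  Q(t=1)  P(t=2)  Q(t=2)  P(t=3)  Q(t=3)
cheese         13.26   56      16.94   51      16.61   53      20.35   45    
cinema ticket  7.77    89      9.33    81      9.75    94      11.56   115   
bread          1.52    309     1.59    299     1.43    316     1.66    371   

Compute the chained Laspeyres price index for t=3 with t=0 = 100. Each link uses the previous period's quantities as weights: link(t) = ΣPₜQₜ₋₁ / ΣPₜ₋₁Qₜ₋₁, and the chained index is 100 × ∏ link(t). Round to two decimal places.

140.56

Link t=0→t=1:
ΣP(t=1)Q(t=0) = 16.94×56 + 9.33×89 + 1.59×309 = 948.64 + 830.37 + 491.31 = 2270.32
ΣP(t=0)Q(t=0) = 13.26×56 + 7.77×89 + 1.52×309 = 742.56 + 691.53 + 469.68 = 1903.77
link = 2270.32/1903.77 = 1.192539
Link t=1→t=2:
ΣP(t=2)Q(t=1) = 16.61×51 + 9.75×81 + 1.43×299 = 847.11 + 789.75 + 427.57 = 2064.43
ΣP(t=1)Q(t=1) = 16.94×51 + 9.33×81 + 1.59×299 = 863.94 + 755.73 + 475.41 = 2095.08
link = 2064.43/2095.08 = 0.985370
Link t=2→t=3:
ΣP(t=3)Q(t=2) = 20.35×53 + 11.56×94 + 1.66×316 = 1078.55 + 1086.64 + 524.56 = 2689.75
ΣP(t=2)Q(t=2) = 16.61×53 + 9.75×94 + 1.43×316 = 880.33 + 916.5 + 451.88 = 2248.71
link = 2689.75/2248.71 = 1.196130
Chained index = 100 × 1.192539 × 0.985370 × 1.196130 = 140.5564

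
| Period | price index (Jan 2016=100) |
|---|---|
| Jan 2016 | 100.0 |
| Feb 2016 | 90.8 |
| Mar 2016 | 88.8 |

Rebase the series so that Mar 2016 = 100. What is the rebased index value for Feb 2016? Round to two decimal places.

102.25

Rebased(Feb 2016) = 90.8 / 88.8 × 100 = 102.2523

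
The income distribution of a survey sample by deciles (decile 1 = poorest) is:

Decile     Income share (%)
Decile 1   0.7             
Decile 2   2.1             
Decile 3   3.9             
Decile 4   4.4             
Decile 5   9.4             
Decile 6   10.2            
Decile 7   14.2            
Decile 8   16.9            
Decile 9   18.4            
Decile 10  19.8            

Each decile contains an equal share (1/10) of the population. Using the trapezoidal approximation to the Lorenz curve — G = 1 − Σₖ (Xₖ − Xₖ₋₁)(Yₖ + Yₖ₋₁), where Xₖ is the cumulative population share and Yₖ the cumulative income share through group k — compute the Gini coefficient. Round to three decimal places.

Cumulative income shares Yₖ: 0.0070, 0.0280, 0.0670, 0.1110, 0.2050, 0.3070, 0.4490, 0.6180, 0.8020, 1.0000
Σ (Xₖ−Xₖ₋₁)(Yₖ+Yₖ₋₁) = (1/10)(0.0070+0.0000) + (1/10)(0.0280+0.0070) + (1/10)(0.0670+0.0280) + (1/10)(0.1110+0.0670) + (1/10)(0.2050+0.1110) + (1/10)(0.3070+0.2050) + (1/10)(0.4490+0.3070) + (1/10)(0.6180+0.4490) + (1/10)(0.8020+0.6180) + (1/10)(1.0000+0.8020)
  = 0.0007 + 0.0035 + 0.0095 + 0.0178 + 0.0316 + 0.0512 + 0.0756 + 0.1067 + 0.1420 + 0.1802 = 0.6188
G = 1 − 0.6188 = 0.3812

0.381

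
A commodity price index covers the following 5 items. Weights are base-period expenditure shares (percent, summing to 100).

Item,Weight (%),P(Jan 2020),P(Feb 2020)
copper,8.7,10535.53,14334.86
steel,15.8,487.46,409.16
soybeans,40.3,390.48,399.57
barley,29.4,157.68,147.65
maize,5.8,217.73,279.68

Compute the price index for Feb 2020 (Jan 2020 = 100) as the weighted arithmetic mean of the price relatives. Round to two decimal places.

101.32

copper: 8.7 × (14334.86/10535.53) = 8.7 × 1.360621 = 11.8374
steel: 15.8 × (409.16/487.46) = 15.8 × 0.839371 = 13.2621
soybeans: 40.3 × (399.57/390.48) = 40.3 × 1.023279 = 41.2381
barley: 29.4 × (147.65/157.68) = 29.4 × 0.936390 = 27.5299
maize: 5.8 × (279.68/217.73) = 5.8 × 1.284527 = 7.4503
Index = Σ wᵢ·(p₁ᵢ/p₀ᵢ) = 11.8374 + 13.2621 + 41.2381 + 27.5299 + 7.4503 = 101.3177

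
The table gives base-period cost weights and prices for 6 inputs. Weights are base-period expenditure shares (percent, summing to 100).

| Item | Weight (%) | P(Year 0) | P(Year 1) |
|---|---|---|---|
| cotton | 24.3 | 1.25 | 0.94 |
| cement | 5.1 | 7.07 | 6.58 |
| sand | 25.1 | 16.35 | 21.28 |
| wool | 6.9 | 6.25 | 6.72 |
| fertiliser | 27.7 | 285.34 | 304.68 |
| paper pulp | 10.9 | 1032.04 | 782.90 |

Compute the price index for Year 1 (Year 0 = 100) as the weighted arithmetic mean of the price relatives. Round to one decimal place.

cotton: 24.3 × (0.94/1.25) = 24.3 × 0.752000 = 18.2736
cement: 5.1 × (6.58/7.07) = 5.1 × 0.930693 = 4.7465
sand: 25.1 × (21.28/16.35) = 25.1 × 1.301529 = 32.6684
wool: 6.9 × (6.72/6.25) = 6.9 × 1.075200 = 7.4189
fertiliser: 27.7 × (304.68/285.34) = 27.7 × 1.067779 = 29.5775
paper pulp: 10.9 × (782.90/1032.04) = 10.9 × 0.758595 = 8.2687
Index = Σ wᵢ·(p₁ᵢ/p₀ᵢ) = 18.2736 + 4.7465 + 32.6684 + 7.4189 + 29.5775 + 8.2687 = 100.9535

101.0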